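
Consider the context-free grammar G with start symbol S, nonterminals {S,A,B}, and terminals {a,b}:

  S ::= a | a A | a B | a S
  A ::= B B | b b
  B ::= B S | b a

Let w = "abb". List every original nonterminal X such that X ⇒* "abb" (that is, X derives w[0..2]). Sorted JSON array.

Convert to CNF:
  S -> T1 A | T1 B | T1 S | a
  A -> B B | T0 T0
  B -> B S | T0 T1
  T0 -> b
  T1 -> a

CYK fill, restricted to cells inside w[0..2]:
  [0..0]={S,T1}  "a"  orig:{S}
  [1..1]={T0}  "b"  orig:{}
  [2..2]={T0}  "b"  orig:{}
  [0..1]=∅  "ab"
  [1..2]={A}  "bb"
  [0..2]={S}  "abb"

Original NTs in T[0,2] deriving "abb": ["S"]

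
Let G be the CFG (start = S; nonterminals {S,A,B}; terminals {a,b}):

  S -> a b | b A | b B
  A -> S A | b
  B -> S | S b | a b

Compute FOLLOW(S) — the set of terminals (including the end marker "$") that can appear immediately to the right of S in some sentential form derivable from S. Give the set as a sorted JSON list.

Compute FIRST by fixpoint:
iter 1:
  A via A→b: +{b}
  B via B→a b: +{a}
  S via S→a b: +{a}
  S via S→b A: +{b}
  FIRST(S)={a,b}  FIRST(A)={b}  FIRST(B)={a}
iter 2:
  A via A→S A: +{a}
  B via B→S: +{b}
  FIRST(S)={a,b}  FIRST(A)={a,b}  FIRST(B)={a,b}
iter 3: (no change)
  FIRST(S)={a,b}  FIRST(A)={a,b}  FIRST(B)={a,b}

Compute FOLLOW by fixpoint:
initialize: $ ∈ FOLLOW(S)
round 1:
  A→S A: FOLLOW(S) ⊇ FIRST(A) = {a,b}; new: +{a,b}
  S→b A: FOLLOW(A) ⊇ FOLLOW(S) ⊇ {$,a,b}; new: +{$,a,b}
  S→b B: FOLLOW(B) ⊇ FOLLOW(S) ⊇ {$,a,b}; new: +{$,a,b}
  FOLLOW(S)={$,a,b}  FOLLOW(A)={$,a,b}  FOLLOW(B)={$,a,b}
round 2: done
  FOLLOW(S)={$,a,b}  FOLLOW(A)={$,a,b}  FOLLOW(B)={$,a,b}

FOLLOW(S) = ["$", "a", "b"]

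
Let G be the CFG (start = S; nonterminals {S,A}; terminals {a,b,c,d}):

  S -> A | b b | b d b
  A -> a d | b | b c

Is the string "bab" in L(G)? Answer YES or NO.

CNF form of G:
  S -> T0 T1 | T2 T2 | T2 T3 | T2 X4 | b
  A -> T0 T1 | T2 T3 | b
  T0 -> a
  T1 -> d
  T2 -> b
  T3 -> c
  X4 -> T1 T2

CYK fill:
  [0..0]={A,S,T2}  "b"  orig:{A,S}
  [1..1]={T0}  "a"  orig:{}
  [2..2]={A,S,T2}  "b"  orig:{A,S}
  [0..1]=∅  "ba"
  [1..2]=∅  "ab"
  [0..2]=∅  "bab"

S ∉ T[0,2] ⇒ NO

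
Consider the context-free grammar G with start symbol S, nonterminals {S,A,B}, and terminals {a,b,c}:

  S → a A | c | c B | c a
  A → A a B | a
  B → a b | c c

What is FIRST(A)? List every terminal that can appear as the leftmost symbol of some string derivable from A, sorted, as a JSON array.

FIRST sets, iterate to fixpoint:
pass 1:
  A via A→a: +{a}
  B via B→a b: +{a}
  B via B→c c: +{c}
  S via S→a A: +{a}
  S via S→c: +{c}
  FIRST(S)={a,c}  FIRST(A)={a}  FIRST(B)={a,c}
pass 2: done
  FIRST(S)={a,c}  FIRST(A)={a}  FIRST(B)={a,c}

FIRST(A) = ["a"]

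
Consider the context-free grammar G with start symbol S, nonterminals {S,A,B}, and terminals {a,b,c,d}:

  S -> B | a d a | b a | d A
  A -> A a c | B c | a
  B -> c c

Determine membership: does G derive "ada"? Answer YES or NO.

CNF form of G:
  S -> T0 X5 | T1 T1 | T2 A | T3 T0
  A -> A X4 | B T1 | a
  B -> T1 T1
  T0 -> a
  T1 -> c
  T2 -> d
  T3 -> b
  X4 -> T0 T1
  X5 -> T2 T0

Fill CYK table bottom-up:
  T[0,0] 'a' = {A,T0}  orig:{A}
  T[1,1] 'd' = {T2}  orig:{}
  T[2,2] 'a' = {A,T0}  orig:{A}
  T[0,1] 'ad' = ∅
  T[1,2] 'da' = {S,X5}  orig:{S}
  T[0,2] 'ada' = {S}

S ∈ T[0,2] ⇒ YES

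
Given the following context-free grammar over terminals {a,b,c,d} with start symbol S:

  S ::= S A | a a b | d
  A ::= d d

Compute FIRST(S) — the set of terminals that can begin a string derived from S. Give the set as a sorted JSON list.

FIRST iteration:
iter 1:
  A via A→d d: +{d}
  S via S→a a b: +{a}
  S via S→d: +{d}
  FIRST[S]={a,d}  FIRST[A]={d}
iter 2: (no change)
  FIRST[S]={a,d}  FIRST[A]={d}

FIRST(S) = ["a", "d"]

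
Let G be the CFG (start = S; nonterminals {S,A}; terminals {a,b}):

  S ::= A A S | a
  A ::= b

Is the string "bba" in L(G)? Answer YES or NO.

Convert to CNF:
  S -> A X0 | a
  A -> b
  X0 -> A S

CYK fill:
  cell(0,0) b: {A}
  cell(1,1) b: {A}
  cell(2,2) a: {S}
  cell(0,1) bb: ∅
  cell(1,2) ba: {X0}  orig:{}
  cell(0,2) bba: {S}

S ∈ T[0,2] ⇒ YES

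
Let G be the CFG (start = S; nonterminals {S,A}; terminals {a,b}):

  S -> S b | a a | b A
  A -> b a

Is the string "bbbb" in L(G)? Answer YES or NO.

CNF form of G:
  S -> S T0 | T0 A | T1 T1
  A -> T0 T1
  T0 -> b
  T1 -> a

Fill CYK table bottom-up:
  [0..0]={T0}  "b"  orig:{}
  [1..1]={T0}  "b"  orig:{}
  [2..2]={T0}  "b"  orig:{}
  [3..3]={T0}  "b"  orig:{}
  [0..1]=∅  "bb"
  [1..2]=∅  "bb"
  [2..3]=∅  "bb"
  [0..2]=∅  "bbb"
  [1..3]=∅  "bbb"
  [0..3]=∅  "bbbb"

S ∉ T[0,3] ⇒ NO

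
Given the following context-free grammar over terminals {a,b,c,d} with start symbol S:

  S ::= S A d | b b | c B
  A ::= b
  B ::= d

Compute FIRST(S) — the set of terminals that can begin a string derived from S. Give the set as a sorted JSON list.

FIRST sets, iterate to fixpoint:
iter 1:
  A via A→b: +{b}
  B via B→d: +{d}
  S via S→b b: +{b}
  S via S→c B: +{c}
  FIRST[S]={b,c}  FIRST[A]={b}  FIRST[B]={d}
iter 2: (stable)
  FIRST[S]={b,c}  FIRST[A]={b}  FIRST[B]={d}

FIRST(S) = ["b", "c"]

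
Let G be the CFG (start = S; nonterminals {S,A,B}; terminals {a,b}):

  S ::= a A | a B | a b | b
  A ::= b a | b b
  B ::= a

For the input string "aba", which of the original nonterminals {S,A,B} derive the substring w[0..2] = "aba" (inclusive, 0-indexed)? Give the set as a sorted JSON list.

Convert to CNF:
  S -> T1 A | T1 B | T1 T0 | b
  A -> T0 T0 | T0 T1
  B -> a
  T0 -> b
  T1 -> a

Fill CYK table bottom-up (cells [i..j] with 0 ≤ i ≤ j ≤ 2 only):
  [0..0]={B,T1}  "a"  orig:{B}
  [1..1]={S,T0}  "b"  orig:{S}
  [2..2]={B,T1}  "a"  orig:{B}
  [0..1]={S}  "ab"
  [1..2]={A}  "ba"
  [0..2]={S}  "aba"

Original NTs in T[0,2] deriving "aba": ["S"]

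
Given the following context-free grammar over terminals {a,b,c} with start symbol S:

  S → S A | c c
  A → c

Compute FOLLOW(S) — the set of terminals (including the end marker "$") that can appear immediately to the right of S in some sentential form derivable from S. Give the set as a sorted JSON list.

FIRST iteration:
pass 1:
  A via A→c: +{c}
  S via S→c c: +{c}
  FIRST[S]={c}  FIRST[A]={c}
pass 2: (no change)
  FIRST[S]={c}  FIRST[A]={c}

FOLLOW sets:
initialize: $ ∈ FOLLOW(S)
[1]
  S→S A: FOLLOW(S) ⊇ FIRST(A) = {c}; new: +{c}
  S→S A: FOLLOW(A) ⊇ FOLLOW(S) ⊇ {$,c}; new: +{$,c}
  FOLLOW(S)={$,c}  FOLLOW(A)={$,c}
[2] done
  FOLLOW(S)={$,c}  FOLLOW(A)={$,c}

FOLLOW(S) = ["$", "c"]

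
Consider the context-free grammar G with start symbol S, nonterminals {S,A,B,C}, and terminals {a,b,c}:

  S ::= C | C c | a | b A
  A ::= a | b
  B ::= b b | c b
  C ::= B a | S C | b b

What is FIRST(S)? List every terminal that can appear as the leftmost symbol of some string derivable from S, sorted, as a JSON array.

Compute FIRST by fixpoint:
round 1:
  A via A→a: +{a}
  A via A→b: +{b}
  B via B→b b: +{b}
  B via B→c b: +{c}
  C via C→B a: +{b,c}
  S via S→C: +{b,c}
  S via S→a: +{a}
  FIRST(S)={a,b,c}  FIRST(A)={a,b}  FIRST(B)={b,c}  FIRST(C)={b,c}
round 2:
  C via C→S C: +{a}
  FIRST(S)={a,b,c}  FIRST(A)={a,b}  FIRST(B)={b,c}  FIRST(C)={a,b,c}
round 3: (no change)
  FIRST(S)={a,b,c}  FIRST(A)={a,b}  FIRST(B)={b,c}  FIRST(C)={a,b,c}

FIRST(S) = ["a", "b", "c"]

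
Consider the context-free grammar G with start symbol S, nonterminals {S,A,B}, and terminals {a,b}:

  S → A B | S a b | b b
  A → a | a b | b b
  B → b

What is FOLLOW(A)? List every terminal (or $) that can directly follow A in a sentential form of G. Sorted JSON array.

Compute FIRST by fixpoint:
[1]
  A via A→a: +{a}
  A via A→b b: +{b}
  B via B→b: +{b}
  S via S→A B: +{a,b}
  S: {a,b}  A: {a,b}  B: {b}
[2] done
  S: {a,b}  A: {a,b}  B: {b}

FOLLOW sets:
FOLLOW(S) := {$}
round 1:
  S→A B: FOLLOW(A) ⊇ FIRST(B) = {b}; new: +{b}
  S→A B: FOLLOW(B) ⊇ FOLLOW(S) ⊇ {$}; new: +{$}
  S→S a b: FOLLOW(S) ⊇ FIRST(a) = {a}; new: +{a}
  FOLLOW(S)={$,a}  FOLLOW(A)={b}  FOLLOW(B)={$}
round 2:
  S→A B: FOLLOW(B) ⊇ FOLLOW(S) ⊇ {$,a}; new: +{a}
  FOLLOW(S)={$,a}  FOLLOW(A)={b}  FOLLOW(B)={$,a}
round 3: — fixpoint
  FOLLOW(S)={$,a}  FOLLOW(A)={b}  FOLLOW(B)={$,a}

FOLLOW(A) = ["b"]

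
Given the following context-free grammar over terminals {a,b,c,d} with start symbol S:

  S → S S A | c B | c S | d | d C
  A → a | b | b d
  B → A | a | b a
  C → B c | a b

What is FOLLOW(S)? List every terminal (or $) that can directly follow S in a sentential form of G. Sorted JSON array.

FIRST sets, iterate to fixpoint:
pass 1:
  A via A→a: +{a}
  A via A→b: +{b}
  B via B→A: +{a,b}
  C via C→B c: +{a,b}
  S via S→c B: +{c}
  S via S→d: +{d}
  S: {c,d}  A: {a,b}  B: {a,b}  C: {a,b}
pass 2: done
  S: {c,d}  A: {a,b}  B: {a,b}  C: {a,b}

FOLLOW sets:
seed FOLLOW(S) with $
iter 1:
  C→B c: FOLLOW(B) ⊇ FIRST(c) = {c}; new: +{c}
  S→S S A: FOLLOW(S) ⊇ FIRST(S) = {c,d}; new: +{c,d}
  S→S S A: FOLLOW(S) ⊇ FIRST(A) = {a,b}; new: +{a,b}
  S→S S A: FOLLOW(A) ⊇ FOLLOW(S) ⊇ {$,a,b,c,d}; new: +{$,a,b,c,d}
  S→c B: FOLLOW(B) ⊇ FOLLOW(S) ⊇ {$,a,b,c,d}; new: +{$,a,b,d}
  S→d C: FOLLOW(C) ⊇ FOLLOW(S) ⊇ {$,a,b,c,d}; new: +{$,a,b,c,d}
  FOLLOW[S]={$,a,b,c,d}  FOLLOW[A]={$,a,b,c,d}  FOLLOW[B]={$,a,b,c,d}  FOLLOW[C]={$,a,b,c,d}
iter 2: done
  FOLLOW[S]={$,a,b,c,d}  FOLLOW[A]={$,a,b,c,d}  FOLLOW[B]={$,a,b,c,d}  FOLLOW[C]={$,a,b,c,d}

FOLLOW(S) = ["$", "a", "b", "c", "d"]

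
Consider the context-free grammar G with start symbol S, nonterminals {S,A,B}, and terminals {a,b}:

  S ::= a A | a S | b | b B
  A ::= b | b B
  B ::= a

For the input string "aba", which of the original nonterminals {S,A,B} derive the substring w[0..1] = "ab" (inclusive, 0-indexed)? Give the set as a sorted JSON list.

CNF form of G:
  S -> T0 B | T1 A | T1 S | b
  A -> T0 B | b
  B -> a
  T0 -> b
  T1 -> a

CYK table (by increasing span) — only the sub-triangle for w[0..1]:
  [0..0]={B,T1}  "a"  orig:{B}
  [1..1]={A,S,T0}  "b"  orig:{A,S}
  [0..1]={S}  "ab"

Original NTs in T[0,1] deriving "ab": ["S"]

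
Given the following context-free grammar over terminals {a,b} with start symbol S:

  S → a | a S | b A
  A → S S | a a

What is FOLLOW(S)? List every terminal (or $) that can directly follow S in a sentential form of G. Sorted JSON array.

FIRST iteration:
pass 1:
  A via A→a a: +{a}
  S via S→a: +{a}
  S via S→b A: +{b}
  S: {a,b}  A: {a}
pass 2:
  A via A→S S: +{b}
  S: {a,b}  A: {a,b}
pass 3: — fixpoint
  S: {a,b}  A: {a,b}

FOLLOW iteration:
FOLLOW(S) := {$}
[1]
  A→S S: FOLLOW(S) ⊇ FIRST(S) = {a,b}; new: +{a,b}
  S→b A: FOLLOW(A) ⊇ FOLLOW(S) ⊇ {$,a,b}; new: +{$,a,b}
  FOLLOW[S]={$,a,b}  FOLLOW[A]={$,a,b}
[2] — fixpoint
  FOLLOW[S]={$,a,b}  FOLLOW[A]={$,a,b}

FOLLOW(S) = ["$", "a", "b"]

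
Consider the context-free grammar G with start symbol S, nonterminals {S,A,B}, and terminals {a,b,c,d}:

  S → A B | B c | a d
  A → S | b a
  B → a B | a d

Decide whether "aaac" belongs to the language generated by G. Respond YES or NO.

CNF form of G:
  S -> A B | B T0 | T1 T2
  A -> A B | B T0 | T1 T2 | T3 T1
  B -> T1 B | T1 T2
  T0 -> c
  T1 -> a
  T2 -> d
  T3 -> b

CYK fill:
  cell(0,0) a: {T1}  orig:{}
  cell(1,1) a: {T1}  orig:{}
  cell(2,2) a: {T1}  orig:{}
  cell(3,3) c: {T0}  orig:{}
  cell(0,1) aa: ∅
  cell(1,2) aa: ∅
  cell(2,3) ac: ∅
  cell(0,2) aaa: ∅
  cell(1,3) aac: ∅
  cell(0,3) aaac: ∅

S ∉ T[0,3] ⇒ NO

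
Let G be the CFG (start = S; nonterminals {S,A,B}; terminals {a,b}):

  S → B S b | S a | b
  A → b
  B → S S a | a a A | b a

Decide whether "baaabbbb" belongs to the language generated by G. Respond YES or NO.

Convert to CNF:
  S -> B X4 | S T0 | b
  A -> b
  B -> S X2 | T0 X3 | T1 T0
  T0 -> a
  T1 -> b
  X2 -> S T0
  X3 -> T0 A
  X4 -> S T1

CYK table (by increasing span):
  cell(0,0) b: {A,S,T1}  orig:{A,S}
  cell(1,1) a: {T0}  orig:{}
  cell(2,2) a: {T0}  orig:{}
  cell(3,3) a: {T0}  orig:{}
  cell(4,4) b: {A,S,T1}  orig:{A,S}
  cell(5,5) b: {A,S,T1}  orig:{A,S}
  cell(6,6) b: {A,S,T1}  orig:{A,S}
  cell(7,7) b: {A,S,T1}  orig:{A,S}
  cell(0,1) ba: {B,S,X2}  orig:{B,S}
  cell(1,2) aa: ∅
  cell(2,3) aa: ∅
  cell(3,4) ab: {X3}  orig:{}
  cell(4,5) bb: {X4}  orig:{}
  cell(5,6) bb: {X4}  orig:{}
  cell(6,7) bb: {X4}  orig:{}
  cell(0,2) baa: {S,X2}  orig:{S}
  cell(1,3) aaa: ∅
  cell(2,4) aab: {B}
  cell(3,5) abb: ∅
  cell(4,6) bbb: ∅
  cell(5,7) bbb: ∅
  cell(0,3) baaa: {S,X2}  orig:{S}
  cell(1,4) aaab: ∅
  cell(2,5) aabb: ∅
  cell(3,6) abbb: ∅
  cell(4,7) bbbb: ∅
  cell(0,4) baaab: {X4}  orig:{}
  cell(1,5) aaabb: ∅
  cell(2,6) aabbb: {S}
  cell(3,7) abbbb: ∅
  cell(0,5) baaabb: ∅
  cell(1,6) aaabbb: ∅
  cell(2,7) aabbbb: {X4}  orig:{}
  cell(0,6) baaabbb: ∅
  cell(1,7) aaabbbb: ∅
  cell(0,7) baaabbbb: {S}

S ∈ T[0,7] ⇒ YES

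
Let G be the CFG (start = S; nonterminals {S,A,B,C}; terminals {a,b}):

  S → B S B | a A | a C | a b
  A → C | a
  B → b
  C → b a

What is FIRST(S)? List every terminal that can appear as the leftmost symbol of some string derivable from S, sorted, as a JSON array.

FIRST sets, iterate to fixpoint:
pass 1:
  A via A→a: +{a}
  B via B→b: +{b}
  C via C→b a: +{b}
  S via S→B S B: +{b}
  S via S→a A: +{a}
  FIRST[S]={a,b}  FIRST[A]={a}  FIRST[B]={b}  FIRST[C]={b}
pass 2:
  A via A→C: +{b}
  FIRST[S]={a,b}  FIRST[A]={a,b}  FIRST[B]={b}  FIRST[C]={b}
pass 3: (no change)
  FIRST[S]={a,b}  FIRST[A]={a,b}  FIRST[B]={b}  FIRST[C]={b}

FIRST(S) = ["a", "b"]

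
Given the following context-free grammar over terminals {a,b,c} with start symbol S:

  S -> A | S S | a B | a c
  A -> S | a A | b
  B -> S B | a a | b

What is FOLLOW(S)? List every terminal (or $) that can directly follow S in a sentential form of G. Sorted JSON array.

Compute FIRST by fixpoint:
[1]
  A via A→a A: +{a}
  A via A→b: +{b}
  B via B→a a: +{a}
  B via B→b: +{b}
  S via S→A: +{a,b}
  FIRST(S)={a,b}  FIRST(A)={a,b}  FIRST(B)={a,b}
[2] done
  FIRST(S)={a,b}  FIRST(A)={a,b}  FIRST(B)={a,b}

FOLLOW sets:
FOLLOW(S) := {$}
[1]
  B→S B: FOLLOW(S) ⊇ FIRST(B) = {a,b}; new: +{a,b}
  S→A: FOLLOW(A) ⊇ FOLLOW(S) ⊇ {$,a,b}; new: +{$,a,b}
  S→a B: FOLLOW(B) ⊇ FOLLOW(S) ⊇ {$,a,b}; new: +{$,a,b}
  S: {$,a,b}  A: {$,a,b}  B: {$,a,b}
[2] (stable)
  S: {$,a,b}  A: {$,a,b}  B: {$,a,b}

FOLLOW(S) = ["$", "a", "b"]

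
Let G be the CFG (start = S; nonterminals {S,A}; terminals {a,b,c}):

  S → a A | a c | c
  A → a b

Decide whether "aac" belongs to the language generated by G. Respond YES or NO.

CNF form of G:
  S -> T0 A | T0 T2 | c
  A -> T0 T1
  T0 -> a
  T1 -> b
  T2 -> c

CYK fill:
  [0..0]={T0}  "a"  orig:{}
  [1..1]={T0}  "a"  orig:{}
  [2..2]={S,T2}  "c"  orig:{S}
  [0..1]=∅  "aa"
  [1..2]={S}  "ac"
  [0..2]=∅  "aac"

S ∉ T[0,2] ⇒ NO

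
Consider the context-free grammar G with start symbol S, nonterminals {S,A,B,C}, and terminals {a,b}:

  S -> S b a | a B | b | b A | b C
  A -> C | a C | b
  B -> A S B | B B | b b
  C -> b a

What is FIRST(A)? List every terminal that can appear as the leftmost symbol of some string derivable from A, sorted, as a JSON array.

FIRST sets, iterate to fixpoint:
iter 1:
  A via A→a C: +{a}
  A via A→b: +{b}
  B via B→A S B: +{a,b}
  C via C→b a: +{b}
  S via S→a B: +{a}
  S via S→b: +{b}
  FIRST(S)={a,b}  FIRST(A)={a,b}  FIRST(B)={a,b}  FIRST(C)={b}
iter 2: — fixpoint
  FIRST(S)={a,b}  FIRST(A)={a,b}  FIRST(B)={a,b}  FIRST(C)={b}

FIRST(A) = ["a", "b"]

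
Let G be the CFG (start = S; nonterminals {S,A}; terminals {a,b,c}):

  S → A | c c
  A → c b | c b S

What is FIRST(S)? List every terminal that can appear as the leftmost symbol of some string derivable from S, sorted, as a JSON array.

Compute FIRST by fixpoint:
round 1:
  A via A→c b: +{c}
  S via S→A: +{c}
  FIRST[S]={c}  FIRST[A]={c}
round 2: — fixpoint
  FIRST[S]={c}  FIRST[A]={c}

FIRST(S) = ["c"]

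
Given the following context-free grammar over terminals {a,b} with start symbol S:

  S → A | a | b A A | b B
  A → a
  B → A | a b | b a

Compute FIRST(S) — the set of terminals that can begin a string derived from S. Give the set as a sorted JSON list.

FIRST iteration:
[1]
  A via A→a: +{a}
  B via B→A: +{a}
  B via B→b a: +{b}
  S via S→A: +{a}
  S via S→b A A: +{b}
  FIRST(S)={a,b}  FIRST(A)={a}  FIRST(B)={a,b}
[2] (stable)
  FIRST(S)={a,b}  FIRST(A)={a}  FIRST(B)={a,b}

FIRST(S) = ["a", "b"]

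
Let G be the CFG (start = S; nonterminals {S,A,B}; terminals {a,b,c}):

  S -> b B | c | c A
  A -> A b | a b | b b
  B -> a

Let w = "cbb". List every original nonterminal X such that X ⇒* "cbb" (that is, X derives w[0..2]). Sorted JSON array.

CNF form of G:
  S -> T0 B | T2 A | c
  A -> A T0 | T0 T0 | T1 T0
  B -> a
  T0 -> b
  T1 -> a
  T2 -> c

CYK fill, restricted to cells inside w[0..2]:
  T[0,0] 'c' = {S,T2}  orig:{S}
  T[1,1] 'b' = {T0}  orig:{}
  T[2,2] 'b' = {T0}  orig:{}
  T[0,1] 'cb' = ∅
  T[1,2] 'bb' = {A}
  T[0,2] 'cbb' = {S}

Original NTs in T[0,2] deriving "cbb": ["S"]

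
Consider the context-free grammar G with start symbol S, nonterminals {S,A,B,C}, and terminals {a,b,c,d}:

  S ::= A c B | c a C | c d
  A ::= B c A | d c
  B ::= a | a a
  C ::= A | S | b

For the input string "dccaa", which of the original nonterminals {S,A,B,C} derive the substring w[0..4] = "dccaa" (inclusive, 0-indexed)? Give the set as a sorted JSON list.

Convert to CNF:
  S -> A X7 | T0 T1 | T0 X8
  A -> B X3 | T1 T0
  B -> T2 T2 | a
  C -> A X4 | B X5 | T0 T1 | T0 X6 | T1 T0 | b
  T0 -> c
  T1 -> d
  T2 -> a
  X3 -> T0 A
  X4 -> T0 B
  X5 -> T0 A
  X6 -> T2 C
  X7 -> T0 B
  X8 -> T2 C

CYK fill — only the sub-triangle for w[0..4]:
  cell(0,0) d: {T1}  orig:{}
  cell(1,1) c: {T0}  orig:{}
  cell(2,2) c: {T0}  orig:{}
  cell(3,3) a: {B,T2}  orig:{B}
  cell(4,4) a: {B,T2}  orig:{B}
  cell(0,1) dc: {A,C}
  cell(1,2) cc: ∅
  cell(2,3) ca: {X4,X7}  orig:{}
  cell(3,4) aa: {B}
  cell(0,2) dcc: ∅
  cell(1,3) cca: ∅
  cell(2,4) caa: {X4,X7}  orig:{}
  cell(0,3) dcca: {C,S}
  cell(1,4) ccaa: ∅
  cell(0,4) dccaa: {C,S}

Original NTs in T[0,4] deriving "dccaa": ["C", "S"]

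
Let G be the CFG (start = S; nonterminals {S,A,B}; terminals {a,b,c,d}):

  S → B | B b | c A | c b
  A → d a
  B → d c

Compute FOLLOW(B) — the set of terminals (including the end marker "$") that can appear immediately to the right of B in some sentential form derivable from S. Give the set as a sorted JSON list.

FIRST sets, iterate to fixpoint:
[1]
  A via A→d a: +{d}
  B via B→d c: +{d}
  S via S→B: +{d}
  S via S→c A: +{c}
  FIRST[S]={c,d}  FIRST[A]={d}  FIRST[B]={d}
[2] (no change)
  FIRST[S]={c,d}  FIRST[A]={d}  FIRST[B]={d}

FOLLOW sets:
initialize: $ ∈ FOLLOW(S)
[1]
  S→B: FOLLOW(B) ⊇ FOLLOW(S) ⊇ {$}; new: +{$}
  S→B b: FOLLOW(B) ⊇ FIRST(b) = {b}; new: +{b}
  S→c A: FOLLOW(A) ⊇ FOLLOW(S) ⊇ {$}; new: +{$}
  FOLLOW(S)={$}  FOLLOW(A)={$}  FOLLOW(B)={$,b}
[2] — fixpoint
  FOLLOW(S)={$}  FOLLOW(A)={$}  FOLLOW(B)={$,b}

FOLLOW(B) = ["$", "b"]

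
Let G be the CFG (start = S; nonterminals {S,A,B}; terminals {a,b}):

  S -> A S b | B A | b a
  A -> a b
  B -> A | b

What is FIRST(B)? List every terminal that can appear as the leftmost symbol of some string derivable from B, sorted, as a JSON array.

FIRST sets, iterate to fixpoint:
pass 1:
  A via A→a b: +{a}
  B via B→A: +{a}
  B via B→b: +{b}
  S via S→A S b: +{a}
  S via S→B A: +{b}
  FIRST(S)={a,b}  FIRST(A)={a}  FIRST(B)={a,b}
pass 2: done
  FIRST(S)={a,b}  FIRST(A)={a}  FIRST(B)={a,b}

FIRST(B) = ["a", "b"]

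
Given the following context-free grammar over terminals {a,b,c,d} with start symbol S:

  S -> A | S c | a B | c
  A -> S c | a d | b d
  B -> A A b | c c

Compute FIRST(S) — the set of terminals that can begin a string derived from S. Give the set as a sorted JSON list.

Compute FIRST by fixpoint:
iter 1:
  A via A→a d: +{a}
  A via A→b d: +{b}
  B via B→A A b: +{a,b}
  B via B→c c: +{c}
  S via S→A: +{a,b}
  S via S→c: +{c}
  FIRST[S]={a,b,c}  FIRST[A]={a,b}  FIRST[B]={a,b,c}
iter 2:
  A via A→S c: +{c}
  FIRST[S]={a,b,c}  FIRST[A]={a,b,c}  FIRST[B]={a,b,c}
iter 3: (stable)
  FIRST[S]={a,b,c}  FIRST[A]={a,b,c}  FIRST[B]={a,b,c}

FIRST(S) = ["a", "b", "c"]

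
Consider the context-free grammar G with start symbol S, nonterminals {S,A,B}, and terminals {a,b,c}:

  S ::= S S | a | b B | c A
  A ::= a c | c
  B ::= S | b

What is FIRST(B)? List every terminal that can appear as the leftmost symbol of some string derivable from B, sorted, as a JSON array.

Compute FIRST by fixpoint:
round 1:
  A via A→a c: +{a}
  A via A→c: +{c}
  B via B→b: +{b}
  S via S→a: +{a}
  S via S→b B: +{b}
  S via S→c A: +{c}
  FIRST(S)={a,b,c}  FIRST(A)={a,c}  FIRST(B)={b}
round 2:
  B via B→S: +{a,c}
  FIRST(S)={a,b,c}  FIRST(A)={a,c}  FIRST(B)={a,b,c}
round 3: — fixpoint
  FIRST(S)={a,b,c}  FIRST(A)={a,c}  FIRST(B)={a,b,c}

FIRST(B) = ["a", "b", "c"]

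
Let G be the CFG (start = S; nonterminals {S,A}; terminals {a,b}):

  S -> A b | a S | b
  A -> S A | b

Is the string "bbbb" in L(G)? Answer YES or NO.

CNF form of G:
  S -> A T0 | T1 S | b
  A -> S A | b
  T0 -> b
  T1 -> a

CYK fill:
  cell(0,0) b: {A,S,T0}  orig:{A,S}
  cell(1,1) b: {A,S,T0}  orig:{A,S}
  cell(2,2) b: {A,S,T0}  orig:{A,S}
  cell(3,3) b: {A,S,T0}  orig:{A,S}
  cell(0,1) bb: {A,S}
  cell(1,2) bb: {A,S}
  cell(2,3) bb: {A,S}
  cell(0,2) bbb: {A,S}
  cell(1,3) bbb: {A,S}
  cell(0,3) bbbb: {A,S}

S ∈ T[0,3] ⇒ YES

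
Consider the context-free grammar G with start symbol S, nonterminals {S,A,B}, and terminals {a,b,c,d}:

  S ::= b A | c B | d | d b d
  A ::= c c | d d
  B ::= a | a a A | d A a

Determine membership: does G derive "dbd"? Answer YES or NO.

CNF form of G:
  S -> T0 B | T1 X6 | T3 A | d
  A -> T0 T0 | T1 T1
  B -> T1 X5 | T2 X4 | a
  T0 -> c
  T1 -> d
  T2 -> a
  T3 -> b
  X4 -> T2 A
  X5 -> A T2
  X6 -> T3 T1

CYK table (by increasing span):
  cell(0,0) d: {S,T1}  orig:{S}
  cell(1,1) b: {T3}  orig:{}
  cell(2,2) d: {S,T1}  orig:{S}
  cell(0,1) db: ∅
  cell(1,2) bd: {X6}  orig:{}
  cell(0,2) dbd: {S}

S ∈ T[0,2] ⇒ YES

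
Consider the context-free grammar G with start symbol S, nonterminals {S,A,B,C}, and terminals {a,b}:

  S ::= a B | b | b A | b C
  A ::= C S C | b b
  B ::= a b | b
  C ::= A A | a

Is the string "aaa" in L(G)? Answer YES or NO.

Convert to CNF:
  S -> T0 A | T0 C | T1 B | b
  A -> C X2 | T0 T0
  B -> T1 T0 | b
  C -> A A | a
  T0 -> b
  T1 -> a
  X2 -> S C

CYK table (by increasing span):
  T[0,0] 'a' = {C,T1}  orig:{C}
  T[1,1] 'a' = {C,T1}  orig:{C}
  T[2,2] 'a' = {C,T1}  orig:{C}
  T[0,1] 'aa' = ∅
  T[1,2] 'aa' = ∅
  T[0,2] 'aaa' = ∅

S ∉ T[0,2] ⇒ NO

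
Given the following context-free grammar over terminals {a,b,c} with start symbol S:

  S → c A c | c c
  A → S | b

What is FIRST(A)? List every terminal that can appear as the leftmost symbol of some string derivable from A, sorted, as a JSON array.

Compute FIRST by fixpoint:
pass 1:
  A via A→b: +{b}
  S via S→c A c: +{c}
  S: {c}  A: {b}
pass 2:
  A via A→S: +{c}
  S: {c}  A: {b,c}
pass 3: (stable)
  S: {c}  A: {b,c}

FIRST(A) = ["b", "c"]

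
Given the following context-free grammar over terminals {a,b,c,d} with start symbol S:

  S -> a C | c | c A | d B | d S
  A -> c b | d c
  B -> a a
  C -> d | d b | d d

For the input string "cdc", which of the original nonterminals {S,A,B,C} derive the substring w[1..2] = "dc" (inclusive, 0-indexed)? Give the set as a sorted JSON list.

Convert to CNF:
  S -> T0 A | T2 B | T2 S | T3 C | c
  A -> T0 T1 | T2 T0
  B -> T3 T3
  C -> T2 T1 | T2 T2 | d
  T0 -> c
  T1 -> b
  T2 -> d
  T3 -> a

CYK fill, restricted to cells inside w[1..2]:
  [1..1]={C,T2}  "d"  orig:{C}
  [2..2]={S,T0}  "c"  orig:{S}
  [1..2]={A,S}  "dc"

Original NTs in T[1,2] deriving "dc": ["A", "S"]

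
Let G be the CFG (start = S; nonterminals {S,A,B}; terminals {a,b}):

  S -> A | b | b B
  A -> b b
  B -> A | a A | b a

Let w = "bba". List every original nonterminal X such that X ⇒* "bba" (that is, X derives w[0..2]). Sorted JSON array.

CNF form of G:
  S -> T0 B | T0 T0 | b
  A -> T0 T0
  B -> T0 T0 | T0 T1 | T1 A
  T0 -> b
  T1 -> a

CYK table (by increasing span), restricted to cells inside w[0..2]:
  [0..0]={S,T0}  "b"  orig:{S}
  [1..1]={S,T0}  "b"  orig:{S}
  [2..2]={T1}  "a"  orig:{}
  [0..1]={A,B,S}  "bb"
  [1..2]={B}  "ba"
  [0..2]={S}  "bba"

Original NTs in T[0,2] deriving "bba": ["S"]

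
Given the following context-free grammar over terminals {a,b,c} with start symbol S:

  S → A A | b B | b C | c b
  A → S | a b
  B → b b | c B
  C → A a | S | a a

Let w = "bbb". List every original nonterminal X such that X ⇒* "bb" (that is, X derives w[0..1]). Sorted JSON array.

Convert to CNF:
  S -> A A | T1 B | T1 C | T2 T1
  A -> A A | T0 T1 | T1 B | T1 C | T2 T1
  B -> T1 T1 | T2 B
  C -> A A | A T0 | T0 T0 | T1 B | T1 C | T2 T1
  T0 -> a
  T1 -> b
  T2 -> c

Fill CYK table bottom-up, restricted to cells inside w[0..1]:
  cell(0,0) b: {T1}  orig:{}
  cell(1,1) b: {T1}  orig:{}
  cell(0,1) bb: {B}

Original NTs in T[0,1] deriving "bb": ["B"]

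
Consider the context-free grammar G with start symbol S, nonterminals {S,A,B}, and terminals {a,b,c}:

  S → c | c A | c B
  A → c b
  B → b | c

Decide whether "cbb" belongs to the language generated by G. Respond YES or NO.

Convert to CNF:
  S -> T0 A | T0 B | c
  A -> T0 T1
  B -> b | c
  T0 -> c
  T1 -> b

CYK table (by increasing span):
  T[0,0] 'c' = {B,S,T0}  orig:{B,S}
  T[1,1] 'b' = {B,T1}  orig:{B}
  T[2,2] 'b' = {B,T1}  orig:{B}
  T[0,1] 'cb' = {A,S}
  T[1,2] 'bb' = ∅
  T[0,2] 'cbb' = ∅

S ∉ T[0,2] ⇒ NO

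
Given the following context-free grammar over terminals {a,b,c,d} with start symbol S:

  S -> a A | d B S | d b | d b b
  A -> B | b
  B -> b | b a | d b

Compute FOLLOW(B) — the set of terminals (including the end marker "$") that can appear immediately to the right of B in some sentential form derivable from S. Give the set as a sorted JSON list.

Compute FIRST by fixpoint:
round 1:
  A via A→b: +{b}
  B via B→b: +{b}
  B via B→d b: +{d}
  S via S→a A: +{a}
  S via S→d B S: +{d}
  FIRST[S]={a,d}  FIRST[A]={b}  FIRST[B]={b,d}
round 2:
  A via A→B: +{d}
  FIRST[S]={a,d}  FIRST[A]={b,d}  FIRST[B]={b,d}
round 3: (no change)
  FIRST[S]={a,d}  FIRST[A]={b,d}  FIRST[B]={b,d}

FOLLOW sets:
seed FOLLOW(S) with $
pass 1:
  S→a A: FOLLOW(A) ⊇ FOLLOW(S) ⊇ {$}; new: +{$}
  S→d B S: FOLLOW(B) ⊇ FIRST(S) = {a,d}; new: +{a,d}
  FOLLOW(S)={$}  FOLLOW(A)={$}  FOLLOW(B)={a,d}
pass 2:
  A→B: FOLLOW(B) ⊇ FOLLOW(A) ⊇ {$}; new: +{$}
  FOLLOW(S)={$}  FOLLOW(A)={$}  FOLLOW(B)={$,a,d}
pass 3: done
  FOLLOW(S)={$}  FOLLOW(A)={$}  FOLLOW(B)={$,a,d}

FOLLOW(B) = ["$", "a", "d"]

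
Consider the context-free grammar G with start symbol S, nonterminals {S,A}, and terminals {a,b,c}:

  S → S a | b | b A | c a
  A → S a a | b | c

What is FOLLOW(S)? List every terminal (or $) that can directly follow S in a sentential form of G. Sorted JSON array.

FIRST sets, iterate to fixpoint:
iter 1:
  A via A→b: +{b}
  A via A→c: +{c}
  S via S→b: +{b}
  S via S→c a: +{c}
  S: {b,c}  A: {b,c}
iter 2: (no change)
  S: {b,c}  A: {b,c}

FOLLOW iteration:
seed FOLLOW(S) with $
iter 1:
  A→S a a: FOLLOW(S) ⊇ FIRST(a) = {a}; new: +{a}
  S→b A: FOLLOW(A) ⊇ FOLLOW(S) ⊇ {$,a}; new: +{$,a}
  FOLLOW[S]={$,a}  FOLLOW[A]={$,a}
iter 2: done
  FOLLOW[S]={$,a}  FOLLOW[A]={$,a}

FOLLOW(S) = ["$", "a"]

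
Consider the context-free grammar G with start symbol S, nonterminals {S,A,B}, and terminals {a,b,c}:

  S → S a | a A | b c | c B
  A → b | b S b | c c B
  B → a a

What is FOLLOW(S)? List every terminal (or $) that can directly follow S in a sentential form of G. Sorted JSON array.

FIRST iteration:
round 1:
  A via A→b: +{b}
  A via A→c c B: +{c}
  B via B→a a: +{a}
  S via S→a A: +{a}
  S via S→b c: +{b}
  S via S→c B: +{c}
  FIRST(S)={a,b,c}  FIRST(A)={b,c}  FIRST(B)={a}
round 2: (stable)
  FIRST(S)={a,b,c}  FIRST(A)={b,c}  FIRST(B)={a}

Compute FOLLOW by fixpoint:
seed FOLLOW(S) with $
[1]
  A→b S b: FOLLOW(S) ⊇ FIRST(b) = {b}; new: +{b}
  S→S a: FOLLOW(S) ⊇ FIRST(a) = {a}; new: +{a}
  S→a A: FOLLOW(A) ⊇ FOLLOW(S) ⊇ {$,a,b}; new: +{$,a,b}
  S→c B: FOLLOW(B) ⊇ FOLLOW(S) ⊇ {$,a,b}; new: +{$,a,b}
  FOLLOW(S)={$,a,b}  FOLLOW(A)={$,a,b}  FOLLOW(B)={$,a,b}
[2] (stable)
  FOLLOW(S)={$,a,b}  FOLLOW(A)={$,a,b}  FOLLOW(B)={$,a,b}

FOLLOW(S) = ["$", "a", "b"]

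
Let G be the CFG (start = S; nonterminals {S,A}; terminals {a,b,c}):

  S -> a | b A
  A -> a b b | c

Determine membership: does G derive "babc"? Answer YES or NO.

CNF form of G:
  S -> T1 A | a
  A -> T0 X2 | c
  T0 -> a
  T1 -> b
  X2 -> T1 T1

CYK fill:
  T[0,0] 'b' = {T1}  orig:{}
  T[1,1] 'a' = {S,T0}  orig:{S}
  T[2,2] 'b' = {T1}  orig:{}
  T[3,3] 'c' = {A}
  T[0,1] 'ba' = ∅
  T[1,2] 'ab' = ∅
  T[2,3] 'bc' = {S}
  T[0,2] 'bab' = ∅
  T[1,3] 'abc' = ∅
  T[0,3] 'babc' = ∅

S ∉ T[0,3] ⇒ NO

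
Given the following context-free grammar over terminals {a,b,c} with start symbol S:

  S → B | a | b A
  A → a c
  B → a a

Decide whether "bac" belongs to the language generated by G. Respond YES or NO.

Convert to CNF:
  S -> T0 T0 | T2 A | a
  A -> T0 T1
  B -> T0 T0
  T0 -> a
  T1 -> c
  T2 -> b

Fill CYK table bottom-up:
  T[0,0] 'b' = {T2}  orig:{}
  T[1,1] 'a' = {S,T0}  orig:{S}
  T[2,2] 'c' = {T1}  orig:{}
  T[0,1] 'ba' = ∅
  T[1,2] 'ac' = {A}
  T[0,2] 'bac' = {S}

S ∈ T[0,2] ⇒ YES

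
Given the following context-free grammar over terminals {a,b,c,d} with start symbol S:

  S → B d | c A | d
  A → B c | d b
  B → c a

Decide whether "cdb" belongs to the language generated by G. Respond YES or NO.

Convert to CNF:
  S -> B T1 | T0 A | d
  A -> B T0 | T1 T2
  B -> T0 T3
  T0 -> c
  T1 -> d
  T2 -> b
  T3 -> a

CYK fill:
  cell(0,0) c: {T0}  orig:{}
  cell(1,1) d: {S,T1}  orig:{S}
  cell(2,2) b: {T2}  orig:{}
  cell(0,1) cd: ∅
  cell(1,2) db: {A}
  cell(0,2) cdb: {S}

S ∈ T[0,2] ⇒ YES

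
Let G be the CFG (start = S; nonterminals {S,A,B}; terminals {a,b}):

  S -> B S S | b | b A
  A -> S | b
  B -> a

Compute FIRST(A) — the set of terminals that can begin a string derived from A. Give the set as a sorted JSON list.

Compute FIRST by fixpoint:
round 1:
  A via A→b: +{b}
  B via B→a: +{a}
  S via S→B S S: +{a}
  S via S→b: +{b}
  FIRST[S]={a,b}  FIRST[A]={b}  FIRST[B]={a}
round 2:
  A via A→S: +{a}
  FIRST[S]={a,b}  FIRST[A]={a,b}  FIRST[B]={a}
round 3: — fixpoint
  FIRST[S]={a,b}  FIRST[A]={a,b}  FIRST[B]={a}

FIRST(A) = ["a", "b"]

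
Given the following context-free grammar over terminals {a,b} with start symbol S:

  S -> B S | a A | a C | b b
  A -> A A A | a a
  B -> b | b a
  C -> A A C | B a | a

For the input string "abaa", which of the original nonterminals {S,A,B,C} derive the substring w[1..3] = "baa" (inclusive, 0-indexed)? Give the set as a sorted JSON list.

CNF form of G:
  S -> B S | T0 A | T0 C | T1 T1
  A -> A X2 | T0 T0
  B -> T1 T0 | b
  C -> A X3 | B T0 | a
  T0 -> a
  T1 -> b
  X2 -> A A
  X3 -> A C

CYK fill (cells [i..j] with 1 ≤ i ≤ j ≤ 3 only):
  [1..1]={B,T1}  "b"  orig:{B}
  [2..2]={C,T0}  "a"  orig:{C}
  [3..3]={C,T0}  "a"  orig:{C}
  [1..2]={B,C}  "ba"
  [2..3]={A,S}  "aa"
  [1..3]={C,S}  "baa"

Original NTs in T[1,3] deriving "baa": ["C", "S"]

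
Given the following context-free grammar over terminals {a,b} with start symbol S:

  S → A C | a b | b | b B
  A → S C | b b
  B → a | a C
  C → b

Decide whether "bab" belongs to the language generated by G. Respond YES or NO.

Convert to CNF:
  S -> A C | T0 B | T1 T0 | b
  A -> S C | T0 T0
  B -> T1 C | a
  C -> b
  T0 -> b
  T1 -> a

CYK table (by increasing span):
  T[0,0] 'b' = {C,S,T0}  orig:{C,S}
  T[1,1] 'a' = {B,T1}  orig:{B}
  T[2,2] 'b' = {C,S,T0}  orig:{C,S}
  T[0,1] 'ba' = {S}
  T[1,2] 'ab' = {B,S}
  T[0,2] 'bab' = {A,S}

S ∈ T[0,2] ⇒ YES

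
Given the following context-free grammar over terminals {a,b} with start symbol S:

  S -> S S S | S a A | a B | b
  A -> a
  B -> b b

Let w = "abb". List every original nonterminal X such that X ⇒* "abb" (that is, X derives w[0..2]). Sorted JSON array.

Convert to CNF:
  S -> S X2 | S X3 | T1 B | b
  A -> a
  B -> T0 T0
  T0 -> b
  T1 -> a
  X2 -> S S
  X3 -> T1 A

Fill CYK table bottom-up — only the sub-triangle for w[0..2]:
  cell(0,0) a: {A,T1}  orig:{A}
  cell(1,1) b: {S,T0}  orig:{S}
  cell(2,2) b: {S,T0}  orig:{S}
  cell(0,1) ab: ∅
  cell(1,2) bb: {B,X2}  orig:{B}
  cell(0,2) abb: {S}

Original NTs in T[0,2] deriving "abb": ["S"]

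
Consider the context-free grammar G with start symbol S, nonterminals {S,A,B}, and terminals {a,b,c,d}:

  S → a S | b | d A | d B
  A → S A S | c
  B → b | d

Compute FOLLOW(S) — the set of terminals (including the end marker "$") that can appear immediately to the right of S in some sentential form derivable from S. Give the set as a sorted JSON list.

FIRST iteration:
iter 1:
  A via A→c: +{c}
  B via B→b: +{b}
  B via B→d: +{d}
  S via S→a S: +{a}
  S via S→b: +{b}
  S via S→d A: +{d}
  FIRST(S)={a,b,d}  FIRST(A)={c}  FIRST(B)={b,d}
iter 2:
  A via A→S A S: +{a,b,d}
  FIRST(S)={a,b,d}  FIRST(A)={a,b,c,d}  FIRST(B)={b,d}
iter 3: (no change)
  FIRST(S)={a,b,d}  FIRST(A)={a,b,c,d}  FIRST(B)={b,d}

FOLLOW sets:
seed FOLLOW(S) with $
[1]
  A→S A S: FOLLOW(S) ⊇ FIRST(A) = {a,b,c,d}; new: +{a,b,c,d}
  A→S A S: FOLLOW(A) ⊇ FIRST(S) = {a,b,d}; new: +{a,b,d}
  S→d A: FOLLOW(A) ⊇ FOLLOW(S) ⊇ {$,a,b,c,d}; new: +{$,c}
  S→d B: FOLLOW(B) ⊇ FOLLOW(S) ⊇ {$,a,b,c,d}; new: +{$,a,b,c,d}
  FOLLOW[S]={$,a,b,c,d}  FOLLOW[A]={$,a,b,c,d}  FOLLOW[B]={$,a,b,c,d}
[2] (stable)
  FOLLOW[S]={$,a,b,c,d}  FOLLOW[A]={$,a,b,c,d}  FOLLOW[B]={$,a,b,c,d}

FOLLOW(S) = ["$", "a", "b", "c", "d"]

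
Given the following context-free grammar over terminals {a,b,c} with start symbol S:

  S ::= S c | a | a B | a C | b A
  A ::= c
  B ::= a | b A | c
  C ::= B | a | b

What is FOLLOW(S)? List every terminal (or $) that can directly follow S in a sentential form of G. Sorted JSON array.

FIRST sets, iterate to fixpoint:
[1]
  A via A→c: +{c}
  B via B→a: +{a}
  B via B→b A: +{b}
  B via B→c: +{c}
  C via C→B: +{a,b,c}
  S via S→a: +{a}
  S via S→b A: +{b}
  S: {a,b}  A: {c}  B: {a,b,c}  C: {a,b,c}
[2] (no change)
  S: {a,b}  A: {c}  B: {a,b,c}  C: {a,b,c}

Compute FOLLOW by fixpoint:
FOLLOW(S) := {$}
[1]
  S→S c: FOLLOW(S) ⊇ FIRST(c) = {c}; new: +{c}
  S→a B: FOLLOW(B) ⊇ FOLLOW(S) ⊇ {$,c}; new: +{$,c}
  S→a C: FOLLOW(C) ⊇ FOLLOW(S) ⊇ {$,c}; new: +{$,c}
  S→b A: FOLLOW(A) ⊇ FOLLOW(S) ⊇ {$,c}; new: +{$,c}
  FOLLOW(S)={$,c}  FOLLOW(A)={$,c}  FOLLOW(B)={$,c}  FOLLOW(C)={$,c}
[2] (no change)
  FOLLOW(S)={$,c}  FOLLOW(A)={$,c}  FOLLOW(B)={$,c}  FOLLOW(C)={$,c}

FOLLOW(S) = ["$", "c"]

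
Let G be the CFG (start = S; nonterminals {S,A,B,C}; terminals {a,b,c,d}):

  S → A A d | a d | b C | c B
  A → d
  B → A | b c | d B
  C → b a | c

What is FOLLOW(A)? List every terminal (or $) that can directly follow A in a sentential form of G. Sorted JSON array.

Compute FIRST by fixpoint:
pass 1:
  A via A→d: +{d}
  B via B→A: +{d}
  B via B→b c: +{b}
  C via C→b a: +{b}
  C via C→c: +{c}
  S via S→A A d: +{d}
  S via S→a d: +{a}
  S via S→b C: +{b}
  S via S→c B: +{c}
  S: {a,b,c,d}  A: {d}  B: {b,d}  C: {b,c}
pass 2: done
  S: {a,b,c,d}  A: {d}  B: {b,d}  C: {b,c}

FOLLOW iteration:
seed FOLLOW(S) with $
pass 1:
  S→A A d: FOLLOW(A) ⊇ FIRST(A) = {d}; new: +{d}
  S→b C: FOLLOW(C) ⊇ FOLLOW(S) ⊇ {$}; new: +{$}
  S→c B: FOLLOW(B) ⊇ FOLLOW(S) ⊇ {$}; new: +{$}
  FOLLOW[S]={$}  FOLLOW[A]={d}  FOLLOW[B]={$}  FOLLOW[C]={$}
pass 2:
  B→A: FOLLOW(A) ⊇ FOLLOW(B) ⊇ {$}; new: +{$}
  FOLLOW[S]={$}  FOLLOW[A]={$,d}  FOLLOW[B]={$}  FOLLOW[C]={$}
pass 3: done
  FOLLOW[S]={$}  FOLLOW[A]={$,d}  FOLLOW[B]={$}  FOLLOW[C]={$}

FOLLOW(A) = ["$", "d"]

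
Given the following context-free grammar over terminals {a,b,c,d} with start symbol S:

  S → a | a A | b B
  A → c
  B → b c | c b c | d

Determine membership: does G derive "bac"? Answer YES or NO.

CNF form of G:
  S -> T0 B | T2 A | a
  A -> c
  B -> T0 T1 | T1 X3 | d
  T0 -> b
  T1 -> c
  T2 -> a
  X3 -> T0 T1

CYK fill:
  T[0,0] 'b' = {T0}  orig:{}
  T[1,1] 'a' = {S,T2}  orig:{S}
  T[2,2] 'c' = {A,T1}  orig:{A}
  T[0,1] 'ba' = ∅
  T[1,2] 'ac' = {S}
  T[0,2] 'bac' = ∅

S ∉ T[0,2] ⇒ NO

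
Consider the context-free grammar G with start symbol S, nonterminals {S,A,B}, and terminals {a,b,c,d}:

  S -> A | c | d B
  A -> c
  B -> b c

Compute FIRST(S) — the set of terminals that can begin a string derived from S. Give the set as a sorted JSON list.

Compute FIRST by fixpoint:
[1]
  A via A→c: +{c}
  B via B→b c: +{b}
  S via S→A: +{c}
  S via S→d B: +{d}
  FIRST(S)={c,d}  FIRST(A)={c}  FIRST(B)={b}
[2] (no change)
  FIRST(S)={c,d}  FIRST(A)={c}  FIRST(B)={b}

FIRST(S) = ["c", "d"]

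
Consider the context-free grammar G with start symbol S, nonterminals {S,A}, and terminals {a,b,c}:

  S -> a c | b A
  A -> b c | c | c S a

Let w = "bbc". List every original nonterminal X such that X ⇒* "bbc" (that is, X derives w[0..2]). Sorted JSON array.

CNF form of G:
  S -> T0 A | T2 T1
  A -> T0 T1 | T1 X3 | c
  T0 -> b
  T1 -> c
  T2 -> a
  X3 -> S T2

Fill CYK table bottom-up (cells [i..j] with 0 ≤ i ≤ j ≤ 2 only):
  T[0,0] 'b' = {T0}  orig:{}
  T[1,1] 'b' = {T0}  orig:{}
  T[2,2] 'c' = {A,T1}  orig:{A}
  T[0,1] 'bb' = ∅
  T[1,2] 'bc' = {A,S}
  T[0,2] 'bbc' = {S}

Original NTs in T[0,2] deriving "bbc": ["S"]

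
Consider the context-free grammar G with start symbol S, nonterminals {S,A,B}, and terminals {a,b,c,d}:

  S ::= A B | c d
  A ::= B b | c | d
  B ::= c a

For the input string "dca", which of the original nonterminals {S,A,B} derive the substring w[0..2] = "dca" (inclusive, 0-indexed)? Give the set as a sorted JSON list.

CNF form of G:
  S -> A B | T1 T3
  A -> B T0 | c | d
  B -> T1 T2
  T0 -> b
  T1 -> c
  T2 -> a
  T3 -> d

Fill CYK table bottom-up (cells [i..j] with 0 ≤ i ≤ j ≤ 2 only):
  cell(0,0) d: {A,T3}  orig:{A}
  cell(1,1) c: {A,T1}  orig:{A}
  cell(2,2) a: {T2}  orig:{}
  cell(0,1) dc: ∅
  cell(1,2) ca: {B}
  cell(0,2) dca: {S}

Original NTs in T[0,2] deriving "dca": ["S"]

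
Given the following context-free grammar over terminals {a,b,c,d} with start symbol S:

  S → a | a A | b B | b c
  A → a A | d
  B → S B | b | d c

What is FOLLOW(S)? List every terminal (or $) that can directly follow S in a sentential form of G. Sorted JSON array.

FIRST iteration:
pass 1:
  A via A→a A: +{a}
  A via A→d: +{d}
  B via B→b: +{b}
  B via B→d c: +{d}
  S via S→a: +{a}
  S via S→b B: +{b}
  FIRST[S]={a,b}  FIRST[A]={a,d}  FIRST[B]={b,d}
pass 2:
  B via B→S B: +{a}
  FIRST[S]={a,b}  FIRST[A]={a,d}  FIRST[B]={a,b,d}
pass 3: — fixpoint
  FIRST[S]={a,b}  FIRST[A]={a,d}  FIRST[B]={a,b,d}

FOLLOW iteration:
FOLLOW(S) := {$}
pass 1:
  B→S B: FOLLOW(S) ⊇ FIRST(B) = {a,b,d}; new: +{a,b,d}
  S→a A: FOLLOW(A) ⊇ FOLLOW(S) ⊇ {$,a,b,d}; new: +{$,a,b,d}
  S→b B: FOLLOW(B) ⊇ FOLLOW(S) ⊇ {$,a,b,d}; new: +{$,a,b,d}
  FOLLOW(S)={$,a,b,d}  FOLLOW(A)={$,a,b,d}  FOLLOW(B)={$,a,b,d}
pass 2: — fixpoint
  FOLLOW(S)={$,a,b,d}  FOLLOW(A)={$,a,b,d}  FOLLOW(B)={$,a,b,d}

FOLLOW(S) = ["$", "a", "b", "d"]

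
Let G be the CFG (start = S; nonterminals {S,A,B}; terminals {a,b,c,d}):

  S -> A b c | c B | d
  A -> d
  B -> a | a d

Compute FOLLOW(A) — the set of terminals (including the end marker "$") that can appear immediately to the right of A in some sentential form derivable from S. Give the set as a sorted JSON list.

Compute FIRST by fixpoint:
[1]
  A via A→d: +{d}
  B via B→a: +{a}
  S via S→A b c: +{d}
  S via S→c B: +{c}
  S: {c,d}  A: {d}  B: {a}
[2] (stable)
  S: {c,d}  A: {d}  B: {a}

Compute FOLLOW by fixpoint:
seed FOLLOW(S) with $
[1]
  S→A b c: FOLLOW(A) ⊇ FIRST(b) = {b}; new: +{b}
  S→c B: FOLLOW(B) ⊇ FOLLOW(S) ⊇ {$}; new: +{$}
  FOLLOW[S]={$}  FOLLOW[A]={b}  FOLLOW[B]={$}
[2] done
  FOLLOW[S]={$}  FOLLOW[A]={b}  FOLLOW[B]={$}

FOLLOW(A) = ["b"]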